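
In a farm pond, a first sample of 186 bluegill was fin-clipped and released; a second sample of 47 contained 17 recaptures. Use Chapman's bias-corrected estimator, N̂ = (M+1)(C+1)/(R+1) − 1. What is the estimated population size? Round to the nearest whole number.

N ≈ 498

N̂ = (186+1)(47+1)/(17+1) − 1 = 187·48/18 − 1
= 8976/18 − 1 ≈ 498.7 − 1 ≈ 497.7 → 498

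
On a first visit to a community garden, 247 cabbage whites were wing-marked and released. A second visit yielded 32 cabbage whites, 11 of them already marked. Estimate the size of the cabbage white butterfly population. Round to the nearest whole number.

N ≈ 719

N = (247 × 32) / 11 = 7904 / 11 ≈ 718.5 → 719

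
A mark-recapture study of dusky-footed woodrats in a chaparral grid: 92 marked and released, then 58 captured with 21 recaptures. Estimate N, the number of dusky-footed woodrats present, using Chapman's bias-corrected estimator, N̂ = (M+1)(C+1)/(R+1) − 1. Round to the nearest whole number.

N̂ = (92+1)(58+1)/(21+1) − 1 = 93·59/22 − 1
= 5487/22 − 1 ≈ 249.4 − 1 ≈ 248.4 → 248

N ≈ 248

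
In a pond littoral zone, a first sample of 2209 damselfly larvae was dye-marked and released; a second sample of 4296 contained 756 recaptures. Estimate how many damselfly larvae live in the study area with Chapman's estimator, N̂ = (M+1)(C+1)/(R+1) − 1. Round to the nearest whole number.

N ≈ 12,544

N̂ = (2209+1)(4296+1)/(756+1) − 1 = 2210·4297/757 − 1
= 9496370/757 − 1 ≈ 12544.7 − 1 ≈ 12543.7 → 12544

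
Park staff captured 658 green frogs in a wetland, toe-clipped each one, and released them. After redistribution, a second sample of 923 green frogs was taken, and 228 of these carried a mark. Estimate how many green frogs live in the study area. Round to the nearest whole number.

N ≈ 2664

If marked individuals mix randomly, R/C ≈ M/N, giving N ≈ M·C/R.
N = (658 × 923) / 228 = 607334 / 228 ≈ 2663.7 → 2664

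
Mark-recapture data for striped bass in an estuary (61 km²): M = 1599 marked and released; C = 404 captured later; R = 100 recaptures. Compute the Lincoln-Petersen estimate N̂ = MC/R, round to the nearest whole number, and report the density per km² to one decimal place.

N̂ = 1599·404/100 = 645996/100 ≈ 6460.0 → 6460
Density = N̂ / area = 6460 / 61 ≈ 105.90 → 105.9 per km²

density ≈ 105.9 striped bass per km²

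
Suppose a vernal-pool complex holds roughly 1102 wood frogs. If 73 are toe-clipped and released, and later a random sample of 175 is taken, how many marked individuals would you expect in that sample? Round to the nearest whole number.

Expected recaptures E[R] = M·C / N.
E[R] = 73 × 175 / 1102 = 12775 / 1102 ≈ 11.6 → 12

expected recaptures ≈ 12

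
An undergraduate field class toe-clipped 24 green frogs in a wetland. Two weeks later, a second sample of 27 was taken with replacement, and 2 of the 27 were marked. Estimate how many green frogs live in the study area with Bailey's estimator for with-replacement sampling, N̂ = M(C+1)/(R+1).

N̂ = 24·(27+1)/(2+1) = 24·28/3 = 672/3 = 224

N = 224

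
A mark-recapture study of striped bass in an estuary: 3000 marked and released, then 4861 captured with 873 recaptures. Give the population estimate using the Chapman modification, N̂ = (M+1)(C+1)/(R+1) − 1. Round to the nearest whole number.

N̂ = (3000+1)(4861+1)/(873+1) − 1 = 3001·4862/874 − 1
= 14590862/874 − 1 ≈ 16694.4 − 1 ≈ 16693.4 → 16693

N ≈ 16,693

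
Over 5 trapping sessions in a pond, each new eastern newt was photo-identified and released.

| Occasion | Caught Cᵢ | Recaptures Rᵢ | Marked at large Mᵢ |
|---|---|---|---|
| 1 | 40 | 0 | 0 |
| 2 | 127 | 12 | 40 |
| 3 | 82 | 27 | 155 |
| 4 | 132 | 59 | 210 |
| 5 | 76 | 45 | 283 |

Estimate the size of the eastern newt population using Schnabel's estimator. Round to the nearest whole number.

Σ MᵢCᵢ = 0·40 + 40·127 + 155·82 + 210·132 + 283·76 = 0 + 5080 + 12710 + 27720 + 21508 = 67018
Σ Rᵢ = 0 + 12 + 27 + 59 + 45 = 143
N̂ = 67018 / 143 ≈ 468.7 → 469

N ≈ 469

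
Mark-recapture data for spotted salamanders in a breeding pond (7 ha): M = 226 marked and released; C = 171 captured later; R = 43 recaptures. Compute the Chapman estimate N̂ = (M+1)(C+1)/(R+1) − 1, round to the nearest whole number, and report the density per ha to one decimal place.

density ≈ 126.6 spotted salamanders per ha

N̂ = 227·172/44 − 1 = 39044/44 − 1 ≈ 886.4 → 886
Density = N̂ / area = 886 / 7 ≈ 126.57 → 126.6 per ha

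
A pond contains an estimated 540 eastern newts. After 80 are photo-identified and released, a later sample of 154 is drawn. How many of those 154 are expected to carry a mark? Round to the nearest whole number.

expected recaptures ≈ 23

Expected recaptures E[R] = M·C / N.
E[R] = 80 × 154 / 540 = 12320 / 540 ≈ 22.8 → 23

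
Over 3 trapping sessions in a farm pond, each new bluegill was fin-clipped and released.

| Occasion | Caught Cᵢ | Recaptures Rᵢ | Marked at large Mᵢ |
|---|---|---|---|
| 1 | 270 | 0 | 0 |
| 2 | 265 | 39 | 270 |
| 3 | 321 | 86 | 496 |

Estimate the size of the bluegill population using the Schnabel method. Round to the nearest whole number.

Σ MᵢCᵢ = 0·270 + 270·265 + 496·321 = 0 + 71550 + 159216 = 230766
Σ Rᵢ = 0 + 39 + 86 = 125
N̂ = 230766 / 125 ≈ 1846.1 → 1846

N ≈ 1846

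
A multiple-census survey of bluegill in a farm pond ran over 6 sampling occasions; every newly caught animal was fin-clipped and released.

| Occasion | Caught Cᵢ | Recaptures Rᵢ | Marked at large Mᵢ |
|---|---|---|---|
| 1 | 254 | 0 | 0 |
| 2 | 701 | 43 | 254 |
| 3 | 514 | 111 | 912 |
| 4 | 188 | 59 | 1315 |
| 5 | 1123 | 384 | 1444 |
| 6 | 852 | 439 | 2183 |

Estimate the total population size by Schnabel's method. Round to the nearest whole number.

Σ MᵢCᵢ = 0·254 + 254·701 + 912·514 + 1315·188 + 1444·1123 + 2183·852 = 0 + 178054 + 468768 + 247220 + 1621612 + 1859916 = 4375570
Σ Rᵢ = 0 + 43 + 111 + 59 + 384 + 439 = 1036
N̂ = 4375570 / 1036 ≈ 4223.5 → 4224

N ≈ 4224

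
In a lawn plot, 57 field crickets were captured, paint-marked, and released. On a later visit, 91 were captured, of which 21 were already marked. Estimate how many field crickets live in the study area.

N = (57 × 91) / 21 = 5187 / 21 = 247

N = 247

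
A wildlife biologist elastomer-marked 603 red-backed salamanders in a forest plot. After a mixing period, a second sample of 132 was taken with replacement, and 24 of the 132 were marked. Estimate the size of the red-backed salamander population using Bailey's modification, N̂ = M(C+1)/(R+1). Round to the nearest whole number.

N̂ = 603·(132+1)/(24+1) = 603·133/25 = 80199/25 ≈ 3208.0 → 3208

N ≈ 3208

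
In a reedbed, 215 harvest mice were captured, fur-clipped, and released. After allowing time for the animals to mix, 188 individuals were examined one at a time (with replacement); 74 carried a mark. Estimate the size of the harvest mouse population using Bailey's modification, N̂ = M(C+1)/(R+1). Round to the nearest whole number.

N̂ = 215·(188+1)/(74+1) = 215·189/75 = 40635/75 ≈ 541.8 → 542

N ≈ 542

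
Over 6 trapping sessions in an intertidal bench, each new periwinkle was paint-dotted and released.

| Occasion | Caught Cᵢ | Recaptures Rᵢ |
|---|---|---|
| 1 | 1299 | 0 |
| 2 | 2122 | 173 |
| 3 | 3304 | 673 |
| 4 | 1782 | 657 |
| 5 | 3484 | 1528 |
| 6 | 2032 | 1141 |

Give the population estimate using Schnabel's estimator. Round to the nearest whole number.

Marked at large before each occasion: Mᵢ = Σⱼ<ᵢ (Cⱼ − Rⱼ) → M1=0, M2=1299, M3=3248, M4=5879, M5=7004, M6=8960
Σ MᵢCᵢ = 0·1299 + 1299·2122 + 3248·3304 + 5879·1782 + 7004·3484 + 8960·2032 = 0 + 2756478 + 10731392 + 10476378 + 24401936 + 18206720 = 66572904
Σ Rᵢ = 0 + 173 + 673 + 657 + 1528 + 1141 = 4172
N̂ = 66572904 / 4172 ≈ 15957.1 → 15957

N ≈ 15,957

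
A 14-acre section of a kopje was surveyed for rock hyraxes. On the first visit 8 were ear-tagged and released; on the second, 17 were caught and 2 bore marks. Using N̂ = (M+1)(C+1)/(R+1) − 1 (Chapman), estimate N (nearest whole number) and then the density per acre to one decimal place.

density ≈ 3.8 rock hyraxes per acre

N̂ = 9·18/3 − 1 = 162/3 − 1 = 53
Density = N̂ / area = 53 / 14 ≈ 3.79 → 3.8 per acre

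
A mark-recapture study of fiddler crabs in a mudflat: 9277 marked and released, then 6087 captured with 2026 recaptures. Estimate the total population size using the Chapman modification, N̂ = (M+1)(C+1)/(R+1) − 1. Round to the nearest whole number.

N ≈ 27,865

N̂ = (9277+1)(6087+1)/(2026+1) − 1 = 9278·6088/2027 − 1
= 56484464/2027 − 1 ≈ 27866.0 − 1 ≈ 27865.0 → 27865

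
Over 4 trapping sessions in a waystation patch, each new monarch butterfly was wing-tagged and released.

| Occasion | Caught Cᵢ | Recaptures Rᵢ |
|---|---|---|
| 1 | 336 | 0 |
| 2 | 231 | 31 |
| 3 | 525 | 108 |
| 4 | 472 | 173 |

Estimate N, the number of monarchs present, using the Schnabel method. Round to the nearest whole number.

N ≈ 2592

Marked at large before each occasion: Mᵢ = Σⱼ<ᵢ (Cⱼ − Rⱼ) → M1=0, M2=336, M3=536, M4=953
Σ MᵢCᵢ = 0·336 + 336·231 + 536·525 + 953·472 = 0 + 77616 + 281400 + 449816 = 808832
Σ Rᵢ = 0 + 31 + 108 + 173 = 312
N̂ = 808832 / 312 ≈ 2592.4 → 2592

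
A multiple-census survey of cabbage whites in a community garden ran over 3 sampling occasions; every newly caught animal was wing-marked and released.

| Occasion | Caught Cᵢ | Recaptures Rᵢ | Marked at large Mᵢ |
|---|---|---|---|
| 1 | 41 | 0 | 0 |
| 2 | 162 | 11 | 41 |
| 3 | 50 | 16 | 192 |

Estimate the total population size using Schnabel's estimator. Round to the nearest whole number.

Σ MᵢCᵢ = 0·41 + 41·162 + 192·50 = 0 + 6642 + 9600 = 16242
Σ Rᵢ = 0 + 11 + 16 = 27
N̂ = 16242 / 27 ≈ 601.6 → 602

N ≈ 602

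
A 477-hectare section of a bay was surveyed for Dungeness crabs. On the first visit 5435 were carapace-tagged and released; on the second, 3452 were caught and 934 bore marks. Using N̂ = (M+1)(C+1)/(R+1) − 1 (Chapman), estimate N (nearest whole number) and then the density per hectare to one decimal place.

N̂ = 5436·3453/935 − 1 = 18770508/935 − 1 ≈ 20074.4 → 20074
Density = N̂ / area = 20074 / 477 ≈ 42.08 → 42.1 per hectare

density ≈ 42.1 Dungeness crabs per hectare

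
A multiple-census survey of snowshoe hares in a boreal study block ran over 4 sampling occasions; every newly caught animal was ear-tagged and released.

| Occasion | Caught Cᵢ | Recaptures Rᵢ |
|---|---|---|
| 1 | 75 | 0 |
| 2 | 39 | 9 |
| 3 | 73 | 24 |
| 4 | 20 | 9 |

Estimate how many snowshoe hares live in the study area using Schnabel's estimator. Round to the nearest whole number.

Marked at large before each occasion: Mᵢ = Σⱼ<ᵢ (Cⱼ − Rⱼ) → M1=0, M2=75, M3=105, M4=154
Σ MᵢCᵢ = 0·75 + 75·39 + 105·73 + 154·20 = 0 + 2925 + 7665 + 3080 = 13670
Σ Rᵢ = 0 + 9 + 24 + 9 = 42
N̂ = 13670 / 42 ≈ 325.48 → 325

N ≈ 325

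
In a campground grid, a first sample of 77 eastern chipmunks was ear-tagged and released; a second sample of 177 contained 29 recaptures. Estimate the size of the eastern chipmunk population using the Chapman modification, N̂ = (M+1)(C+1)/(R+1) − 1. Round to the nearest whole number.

N ≈ 462

N̂ = (77+1)(177+1)/(29+1) − 1 = 78·178/30 − 1
= 13884/30 − 1 ≈ 462.8 − 1 ≈ 461.8 → 462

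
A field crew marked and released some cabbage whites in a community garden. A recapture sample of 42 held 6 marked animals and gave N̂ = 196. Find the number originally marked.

M = 28

From N = M·C/R: M = N·R / C = 196·6 / 42 = 1176 / 42 = 28.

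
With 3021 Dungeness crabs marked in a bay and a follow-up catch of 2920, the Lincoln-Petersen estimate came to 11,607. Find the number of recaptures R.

R = 760

From N = M·C/R: R = M·C / N = 3021·2920 / 11607 = 8821320 / 11607 = 760.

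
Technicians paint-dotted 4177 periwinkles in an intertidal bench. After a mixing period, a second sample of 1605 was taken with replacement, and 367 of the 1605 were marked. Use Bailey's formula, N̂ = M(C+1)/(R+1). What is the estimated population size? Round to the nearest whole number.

N ≈ 18,229

N̂ = 4177·(1605+1)/(367+1) = 4177·1606/368 = 6708262/368 ≈ 18229.0 → 18229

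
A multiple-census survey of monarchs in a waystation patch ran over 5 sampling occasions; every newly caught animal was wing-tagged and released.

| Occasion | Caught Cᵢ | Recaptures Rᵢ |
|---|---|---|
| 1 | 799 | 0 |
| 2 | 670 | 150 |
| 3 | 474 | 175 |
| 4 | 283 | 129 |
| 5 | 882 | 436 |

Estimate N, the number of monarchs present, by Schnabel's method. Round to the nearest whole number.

Marked at large before each occasion: Mᵢ = Σⱼ<ᵢ (Cⱼ − Rⱼ) → M1=0, M2=799, M3=1319, M4=1618, M5=1772
Σ MᵢCᵢ = 0·799 + 799·670 + 1319·474 + 1618·283 + 1772·882 = 0 + 535330 + 625206 + 457894 + 1562904 = 3181334
Σ Rᵢ = 0 + 150 + 175 + 129 + 436 = 890
N̂ = 3181334 / 890 ≈ 3574.5 → 3575

N ≈ 3575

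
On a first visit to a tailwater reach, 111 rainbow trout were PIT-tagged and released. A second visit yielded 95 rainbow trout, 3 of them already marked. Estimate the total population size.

If marked individuals mix randomly, R/C ≈ M/N, giving N ≈ M·C/R.
N = (111 × 95) / 3 = 10545 / 3 = 3515

N = 3515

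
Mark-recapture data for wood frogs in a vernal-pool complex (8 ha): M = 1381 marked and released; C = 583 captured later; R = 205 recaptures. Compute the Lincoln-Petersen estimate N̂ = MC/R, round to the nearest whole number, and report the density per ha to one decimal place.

N̂ = 1381·583/205 = 805123/205 ≈ 3927.4 → 3927
Density = N̂ / area = 3927 / 8 ≈ 490.88 → 490.9 per ha

density ≈ 490.9 wood frogs per ha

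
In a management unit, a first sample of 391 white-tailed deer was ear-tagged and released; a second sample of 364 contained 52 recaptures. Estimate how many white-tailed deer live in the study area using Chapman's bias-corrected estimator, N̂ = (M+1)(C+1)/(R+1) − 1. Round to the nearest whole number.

N̂ = (391+1)(364+1)/(52+1) − 1 = 392·365/53 − 1
= 143080/53 − 1 ≈ 2699.6 − 1 ≈ 2698.6 → 2699

N ≈ 2699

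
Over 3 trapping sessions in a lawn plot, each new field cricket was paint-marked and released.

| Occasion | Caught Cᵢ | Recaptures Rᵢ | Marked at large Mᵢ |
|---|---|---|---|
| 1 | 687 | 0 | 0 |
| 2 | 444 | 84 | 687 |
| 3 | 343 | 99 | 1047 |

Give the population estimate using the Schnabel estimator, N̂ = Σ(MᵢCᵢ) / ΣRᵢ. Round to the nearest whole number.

N ≈ 3629

Σ MᵢCᵢ = 0·687 + 687·444 + 1047·343 = 0 + 305028 + 359121 = 664149
Σ Rᵢ = 0 + 84 + 99 = 183
N̂ = 664149 / 183 ≈ 3629.2 → 3629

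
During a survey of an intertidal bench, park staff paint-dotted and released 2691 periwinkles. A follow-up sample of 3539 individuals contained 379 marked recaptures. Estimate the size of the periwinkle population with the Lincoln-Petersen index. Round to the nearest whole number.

N ≈ 25,128

The marked fraction in the recapture sample should equal the marked fraction in the population: 379/3539 = 2691/N.
N = (2691 × 3539) / 379 = 9523449 / 379 ≈ 25127.8 → 25128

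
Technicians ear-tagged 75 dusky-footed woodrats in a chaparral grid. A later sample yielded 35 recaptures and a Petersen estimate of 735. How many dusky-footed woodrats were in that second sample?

C = 343

From N = M·C/R: C = N·R / M = 735·35 / 75 = 25725 / 75 = 343.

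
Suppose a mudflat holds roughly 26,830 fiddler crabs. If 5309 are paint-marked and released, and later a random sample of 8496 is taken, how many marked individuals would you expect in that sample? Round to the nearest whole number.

Expected recaptures E[R] = M·C / N.
E[R] = 5309 × 8496 / 26830 = 45105264 / 26830 ≈ 1681.2 → 1681

expected recaptures ≈ 1681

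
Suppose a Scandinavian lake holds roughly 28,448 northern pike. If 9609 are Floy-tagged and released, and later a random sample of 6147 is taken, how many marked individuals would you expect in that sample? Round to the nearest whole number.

The marked fraction of the population is 9609/28448, so in a sample of 6147 expect C·(M/N) marked.
E[R] = 9609 × 6147 / 28448 = 59066523 / 28448 ≈ 2076.3 → 2076

expected recaptures ≈ 2076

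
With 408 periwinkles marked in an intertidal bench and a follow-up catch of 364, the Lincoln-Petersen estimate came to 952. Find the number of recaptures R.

R = 156

From N = M·C/R: R = M·C / N = 408·364 / 952 = 148512 / 952 = 156.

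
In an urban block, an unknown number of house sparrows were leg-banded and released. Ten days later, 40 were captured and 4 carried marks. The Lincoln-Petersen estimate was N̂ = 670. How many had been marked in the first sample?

M = 67

From N = M·C/R: M = N·R / C = 670·4 / 40 = 2680 / 40 = 67.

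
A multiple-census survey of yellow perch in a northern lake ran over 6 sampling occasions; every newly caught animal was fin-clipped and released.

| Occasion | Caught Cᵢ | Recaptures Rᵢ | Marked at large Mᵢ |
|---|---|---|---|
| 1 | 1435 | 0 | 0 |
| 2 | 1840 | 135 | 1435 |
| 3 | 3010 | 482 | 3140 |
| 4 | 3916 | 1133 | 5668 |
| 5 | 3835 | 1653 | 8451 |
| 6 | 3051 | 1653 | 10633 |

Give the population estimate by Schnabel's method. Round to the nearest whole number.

N ≈ 19,608

Σ MᵢCᵢ = 0·1435 + 1435·1840 + 3140·3010 + 5668·3916 + 8451·3835 + 10633·3051 = 0 + 2640400 + 9451400 + 22195888 + 32409585 + 32441283 = 99138556
Σ Rᵢ = 0 + 135 + 482 + 1133 + 1653 + 1653 = 5056
N̂ = 99138556 / 5056 ≈ 19608.1 → 19608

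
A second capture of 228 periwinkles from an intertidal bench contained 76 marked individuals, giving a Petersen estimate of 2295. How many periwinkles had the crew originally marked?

From N = M·C/R: M = N·R / C = 2295·76 / 228 = 174420 / 228 = 765.

M = 765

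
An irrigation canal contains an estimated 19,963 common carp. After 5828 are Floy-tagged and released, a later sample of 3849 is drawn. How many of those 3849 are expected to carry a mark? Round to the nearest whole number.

Expected recaptures E[R] = M·C / N.
E[R] = 5828 × 3849 / 19963 = 22431972 / 19963 ≈ 1123.7 → 1124

expected recaptures ≈ 1124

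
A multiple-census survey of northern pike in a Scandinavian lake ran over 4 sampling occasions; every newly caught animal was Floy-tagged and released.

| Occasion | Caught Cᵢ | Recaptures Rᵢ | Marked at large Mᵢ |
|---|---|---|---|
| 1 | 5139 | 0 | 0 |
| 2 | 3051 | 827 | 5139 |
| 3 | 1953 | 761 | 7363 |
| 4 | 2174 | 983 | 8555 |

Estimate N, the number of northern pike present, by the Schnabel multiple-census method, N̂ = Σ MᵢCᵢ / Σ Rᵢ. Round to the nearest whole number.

Σ MᵢCᵢ = 0·5139 + 5139·3051 + 7363·1953 + 8555·2174 = 0 + 15679089 + 14379939 + 18598570 = 48657598
Σ Rᵢ = 0 + 827 + 761 + 983 = 2571
N̂ = 48657598 / 2571 ≈ 18925.6 → 18926

N ≈ 18,926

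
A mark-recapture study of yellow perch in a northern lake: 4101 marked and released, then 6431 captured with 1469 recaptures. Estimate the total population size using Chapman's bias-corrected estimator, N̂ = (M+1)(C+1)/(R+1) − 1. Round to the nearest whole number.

N̂ = (4101+1)(6431+1)/(1469+1) − 1 = 4102·6432/1470 − 1
= 26384064/1470 − 1 ≈ 17948.3 − 1 ≈ 17947.3 → 17947

N ≈ 17,947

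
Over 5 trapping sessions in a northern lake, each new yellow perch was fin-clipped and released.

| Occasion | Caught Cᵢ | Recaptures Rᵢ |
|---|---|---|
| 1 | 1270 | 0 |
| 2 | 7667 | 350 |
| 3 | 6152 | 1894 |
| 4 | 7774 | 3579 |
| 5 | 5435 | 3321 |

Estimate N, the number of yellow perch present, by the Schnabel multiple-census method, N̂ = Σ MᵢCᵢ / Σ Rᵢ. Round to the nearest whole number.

Marked at large before each occasion: Mᵢ = Σⱼ<ᵢ (Cⱼ − Rⱼ) → M1=0, M2=1270, M3=8587, M4=12845, M5=17040
Σ MᵢCᵢ = 0·1270 + 1270·7667 + 8587·6152 + 12845·7774 + 17040·5435 = 0 + 9737090 + 52827224 + 99857030 + 92612400 = 255033744
Σ Rᵢ = 0 + 350 + 1894 + 3579 + 3321 = 9144
N̂ = 255033744 / 9144 ≈ 27890.8 → 27891

N ≈ 27,891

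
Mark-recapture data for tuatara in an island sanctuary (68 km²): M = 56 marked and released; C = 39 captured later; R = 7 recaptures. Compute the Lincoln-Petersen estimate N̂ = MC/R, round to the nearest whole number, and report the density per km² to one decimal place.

density ≈ 4.6 tuatara per km²

N̂ = 56·39/7 = 2184/7 = 312
Density = N̂ / area = 312 / 68 ≈ 4.59 → 4.6 per km²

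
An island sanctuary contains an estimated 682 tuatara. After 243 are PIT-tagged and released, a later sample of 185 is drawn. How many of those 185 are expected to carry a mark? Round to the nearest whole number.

The marked fraction of the population is 243/682, so in a sample of 185 expect C·(M/N) marked.
E[R] = 243 × 185 / 682 = 44955 / 682 ≈ 65.9 → 66

expected recaptures ≈ 66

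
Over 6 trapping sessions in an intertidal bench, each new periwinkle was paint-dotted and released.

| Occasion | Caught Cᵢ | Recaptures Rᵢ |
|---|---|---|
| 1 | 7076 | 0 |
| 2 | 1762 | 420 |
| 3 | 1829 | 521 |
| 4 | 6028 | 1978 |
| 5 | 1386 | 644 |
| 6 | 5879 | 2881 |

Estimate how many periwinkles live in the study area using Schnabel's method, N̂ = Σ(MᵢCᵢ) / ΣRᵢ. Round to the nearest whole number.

Marked at large before each occasion: Mᵢ = Σⱼ<ᵢ (Cⱼ − Rⱼ) → M1=0, M2=7076, M3=8418, M4=9726, M5=13776, M6=14518
Σ MᵢCᵢ = 0·7076 + 7076·1762 + 8418·1829 + 9726·6028 + 13776·1386 + 14518·5879 = 0 + 12467912 + 15396522 + 58628328 + 19093536 + 85351322 = 190937620
Σ Rᵢ = 0 + 420 + 521 + 1978 + 644 + 2881 = 6444
N̂ = 190937620 / 6444 ≈ 29630.3 → 29630

N ≈ 29,630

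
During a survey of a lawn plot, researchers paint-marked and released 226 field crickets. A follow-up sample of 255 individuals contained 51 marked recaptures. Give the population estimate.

N = 1130

If marked individuals mix randomly, R/C ≈ M/N, giving N ≈ M·C/R.
N = (226 × 255) / 51 = 57630 / 51 = 1130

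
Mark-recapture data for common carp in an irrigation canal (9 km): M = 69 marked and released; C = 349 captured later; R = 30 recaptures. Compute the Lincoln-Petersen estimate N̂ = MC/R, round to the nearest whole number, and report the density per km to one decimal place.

N̂ = 69·349/30 = 24081/30 ≈ 802.7 → 803
Density = N̂ / area = 803 / 9 ≈ 89.22 → 89.2 per km

density ≈ 89.2 common carp per km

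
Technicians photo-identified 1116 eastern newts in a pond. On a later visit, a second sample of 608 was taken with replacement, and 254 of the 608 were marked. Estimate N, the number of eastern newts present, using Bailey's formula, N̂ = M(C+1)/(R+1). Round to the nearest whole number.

N ≈ 2665

N̂ = 1116·(608+1)/(254+1) = 1116·609/255 = 679644/255 ≈ 2665.3 → 2665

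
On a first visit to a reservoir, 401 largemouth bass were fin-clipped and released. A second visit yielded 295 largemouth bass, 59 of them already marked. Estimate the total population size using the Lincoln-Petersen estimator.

N = (401 × 295) / 59 = 118295 / 59 = 2005

N = 2005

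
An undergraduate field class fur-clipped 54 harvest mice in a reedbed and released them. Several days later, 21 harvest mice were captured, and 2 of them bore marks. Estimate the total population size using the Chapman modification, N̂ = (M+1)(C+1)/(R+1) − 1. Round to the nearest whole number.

N ≈ 402

N̂ = (54+1)(21+1)/(2+1) − 1 = 55·22/3 − 1
= 1210/3 − 1 ≈ 403.3 − 1 ≈ 402.3 → 402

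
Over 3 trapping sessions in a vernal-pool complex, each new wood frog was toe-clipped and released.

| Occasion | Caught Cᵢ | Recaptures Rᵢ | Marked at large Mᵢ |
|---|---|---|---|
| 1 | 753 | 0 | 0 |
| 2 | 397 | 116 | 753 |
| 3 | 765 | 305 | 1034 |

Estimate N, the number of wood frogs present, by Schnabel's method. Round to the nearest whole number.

Σ MᵢCᵢ = 0·753 + 753·397 + 1034·765 = 0 + 298941 + 791010 = 1089951
Σ Rᵢ = 0 + 116 + 305 = 421
N̂ = 1089951 / 421 ≈ 2589.0 → 2589

N ≈ 2589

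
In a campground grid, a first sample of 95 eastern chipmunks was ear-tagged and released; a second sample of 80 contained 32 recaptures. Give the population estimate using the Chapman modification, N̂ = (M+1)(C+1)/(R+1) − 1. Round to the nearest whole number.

N ≈ 235

N̂ = (95+1)(80+1)/(32+1) − 1 = 96·81/33 − 1
= 7776/33 − 1 ≈ 235.6 − 1 ≈ 234.6 → 235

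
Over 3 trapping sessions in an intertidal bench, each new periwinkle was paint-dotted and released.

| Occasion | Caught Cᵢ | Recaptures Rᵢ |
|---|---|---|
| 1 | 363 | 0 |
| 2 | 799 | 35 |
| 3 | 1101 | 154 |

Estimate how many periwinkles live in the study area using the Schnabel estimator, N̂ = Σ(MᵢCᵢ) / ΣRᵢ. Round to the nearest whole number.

N ≈ 8100

Marked at large before each occasion: Mᵢ = Σⱼ<ᵢ (Cⱼ − Rⱼ) → M1=0, M2=363, M3=1127
Σ MᵢCᵢ = 0·363 + 363·799 + 1127·1101 = 0 + 290037 + 1240827 = 1530864
Σ Rᵢ = 0 + 35 + 154 = 189
N̂ = 1530864 / 189 ≈ 8099.8 → 8100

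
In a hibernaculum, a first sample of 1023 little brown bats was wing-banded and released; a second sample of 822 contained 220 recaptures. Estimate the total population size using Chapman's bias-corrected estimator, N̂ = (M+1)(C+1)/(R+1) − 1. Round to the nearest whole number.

N̂ = (1023+1)(822+1)/(220+1) − 1 = 1024·823/221 − 1
= 842752/221 − 1 ≈ 3813.4 − 1 ≈ 3812.4 → 3812

N ≈ 3812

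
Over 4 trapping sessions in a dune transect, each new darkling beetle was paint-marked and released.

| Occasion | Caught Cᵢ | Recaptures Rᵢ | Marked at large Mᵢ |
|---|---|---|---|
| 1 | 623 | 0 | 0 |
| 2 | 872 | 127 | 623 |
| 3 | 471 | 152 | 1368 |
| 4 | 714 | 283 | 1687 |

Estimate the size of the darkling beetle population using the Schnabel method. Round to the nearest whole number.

N ≈ 4256

Σ MᵢCᵢ = 0·623 + 623·872 + 1368·471 + 1687·714 = 0 + 543256 + 644328 + 1204518 = 2392102
Σ Rᵢ = 0 + 127 + 152 + 283 = 562
N̂ = 2392102 / 562 ≈ 4256.4 → 4256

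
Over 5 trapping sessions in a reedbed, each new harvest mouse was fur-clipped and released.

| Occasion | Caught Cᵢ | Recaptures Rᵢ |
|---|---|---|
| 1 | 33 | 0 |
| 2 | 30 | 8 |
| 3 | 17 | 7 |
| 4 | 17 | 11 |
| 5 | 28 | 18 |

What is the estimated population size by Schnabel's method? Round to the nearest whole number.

N ≈ 114

Marked at large before each occasion: Mᵢ = Σⱼ<ᵢ (Cⱼ − Rⱼ) → M1=0, M2=33, M3=55, M4=65, M5=71
Σ MᵢCᵢ = 0·33 + 33·30 + 55·17 + 65·17 + 71·28 = 0 + 990 + 935 + 1105 + 1988 = 5018
Σ Rᵢ = 0 + 8 + 7 + 11 + 18 = 44
N̂ = 5018 / 44 ≈ 114.0 → 114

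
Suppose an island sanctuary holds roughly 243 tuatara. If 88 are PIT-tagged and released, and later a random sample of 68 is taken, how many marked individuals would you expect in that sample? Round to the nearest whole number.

expected recaptures ≈ 25

Expected recaptures E[R] = M·C / N.
E[R] = 88 × 68 / 243 = 5984 / 243 ≈ 24.6 → 25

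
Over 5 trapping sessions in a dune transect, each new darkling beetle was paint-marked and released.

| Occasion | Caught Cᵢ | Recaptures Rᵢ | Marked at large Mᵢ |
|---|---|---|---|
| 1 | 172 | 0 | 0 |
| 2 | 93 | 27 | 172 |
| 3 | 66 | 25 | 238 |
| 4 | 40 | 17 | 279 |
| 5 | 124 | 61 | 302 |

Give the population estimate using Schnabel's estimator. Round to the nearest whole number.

N ≈ 618

Σ MᵢCᵢ = 0·172 + 172·93 + 238·66 + 279·40 + 302·124 = 0 + 15996 + 15708 + 11160 + 37448 = 80312
Σ Rᵢ = 0 + 27 + 25 + 17 + 61 = 130
N̂ = 80312 / 130 ≈ 617.8 → 618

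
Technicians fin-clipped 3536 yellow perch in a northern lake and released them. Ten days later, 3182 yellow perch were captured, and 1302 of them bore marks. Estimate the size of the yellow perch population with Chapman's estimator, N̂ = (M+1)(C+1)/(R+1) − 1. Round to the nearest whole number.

N ≈ 8639

N̂ = (3536+1)(3182+1)/(1302+1) − 1 = 3537·3183/1303 − 1
= 11258271/1303 − 1 ≈ 8640.3 − 1 ≈ 8639.3 → 8639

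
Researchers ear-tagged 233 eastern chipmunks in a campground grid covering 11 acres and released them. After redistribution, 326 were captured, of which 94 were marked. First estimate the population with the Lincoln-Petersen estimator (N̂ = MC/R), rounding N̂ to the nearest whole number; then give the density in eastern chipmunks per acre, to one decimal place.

density ≈ 73.5 eastern chipmunks per acre

N̂ = 233·326/94 = 75958/94 ≈ 808.1 → 808
Density = N̂ / area = 808 / 11 ≈ 73.45 → 73.5 per acre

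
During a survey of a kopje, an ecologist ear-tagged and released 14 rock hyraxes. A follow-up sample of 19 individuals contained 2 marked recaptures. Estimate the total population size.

If marked individuals mix randomly, R/C ≈ M/N, giving N ≈ M·C/R.
N = (14 × 19) / 2 = 266 / 2 = 133

N = 133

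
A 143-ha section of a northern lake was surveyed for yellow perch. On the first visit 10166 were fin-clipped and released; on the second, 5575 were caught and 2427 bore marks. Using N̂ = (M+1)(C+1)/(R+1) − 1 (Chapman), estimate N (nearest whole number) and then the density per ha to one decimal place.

density ≈ 163.3 yellow perch per ha

N̂ = 10167·5576/2428 − 1 = 56691192/2428 − 1 ≈ 23347.9 → 23348
Density = N̂ / area = 23348 / 143 ≈ 163.27 → 163.3 per ha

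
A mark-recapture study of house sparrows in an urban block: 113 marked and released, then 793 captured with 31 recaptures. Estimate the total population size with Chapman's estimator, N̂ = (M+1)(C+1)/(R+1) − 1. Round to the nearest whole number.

N̂ = (113+1)(793+1)/(31+1) − 1 = 114·794/32 − 1
= 90516/32 − 1 ≈ 2828.6 − 1 ≈ 2827.6 → 2828

N ≈ 2828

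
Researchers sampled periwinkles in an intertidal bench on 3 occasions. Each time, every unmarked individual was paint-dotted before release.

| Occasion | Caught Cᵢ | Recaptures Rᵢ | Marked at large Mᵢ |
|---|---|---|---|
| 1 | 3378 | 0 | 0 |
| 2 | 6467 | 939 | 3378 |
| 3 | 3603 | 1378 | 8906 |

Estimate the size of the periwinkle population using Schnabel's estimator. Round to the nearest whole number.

N ≈ 23,277

Σ MᵢCᵢ = 0·3378 + 3378·6467 + 8906·3603 = 0 + 21845526 + 32088318 = 53933844
Σ Rᵢ = 0 + 939 + 1378 = 2317
N̂ = 53933844 / 2317 ≈ 23277.4 → 23277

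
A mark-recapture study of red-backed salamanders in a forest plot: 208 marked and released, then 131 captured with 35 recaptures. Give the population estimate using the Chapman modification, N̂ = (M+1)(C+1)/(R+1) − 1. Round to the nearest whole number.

N ≈ 765

N̂ = (208+1)(131+1)/(35+1) − 1 = 209·132/36 − 1
= 27588/36 − 1 ≈ 766.3 − 1 ≈ 765.3 → 765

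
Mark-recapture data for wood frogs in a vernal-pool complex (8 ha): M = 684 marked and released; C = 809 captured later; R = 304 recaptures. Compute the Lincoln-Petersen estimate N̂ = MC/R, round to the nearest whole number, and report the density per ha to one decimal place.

density ≈ 227.5 wood frogs per ha

N̂ = 684·809/304 = 553356/304 ≈ 1820.2 → 1820
Density = N̂ / area = 1820 / 8 ≈ 227.50 → 227.5 per ha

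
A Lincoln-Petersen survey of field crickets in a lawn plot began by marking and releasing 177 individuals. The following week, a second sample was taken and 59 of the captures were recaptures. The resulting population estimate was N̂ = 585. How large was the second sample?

C = 195

From N = M·C/R: C = N·R / M = 585·59 / 177 = 34515 / 177 = 195.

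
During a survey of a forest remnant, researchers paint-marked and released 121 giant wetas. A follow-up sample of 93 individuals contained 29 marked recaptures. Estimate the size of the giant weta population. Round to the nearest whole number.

N ≈ 388

N = (121 × 93) / 29 = 11253 / 29 ≈ 388.0 → 388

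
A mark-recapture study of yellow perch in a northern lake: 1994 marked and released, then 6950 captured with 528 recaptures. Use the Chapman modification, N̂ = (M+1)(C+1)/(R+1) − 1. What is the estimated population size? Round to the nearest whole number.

N̂ = (1994+1)(6950+1)/(528+1) − 1 = 1995·6951/529 − 1
= 13867245/529 − 1 ≈ 26214.1 − 1 ≈ 26213.1 → 26213

N ≈ 26,213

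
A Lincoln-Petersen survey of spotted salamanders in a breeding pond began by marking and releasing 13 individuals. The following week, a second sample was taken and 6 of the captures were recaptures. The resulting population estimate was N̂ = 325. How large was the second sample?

From N = M·C/R: C = N·R / M = 325·6 / 13 = 1950 / 13 = 150.

C = 150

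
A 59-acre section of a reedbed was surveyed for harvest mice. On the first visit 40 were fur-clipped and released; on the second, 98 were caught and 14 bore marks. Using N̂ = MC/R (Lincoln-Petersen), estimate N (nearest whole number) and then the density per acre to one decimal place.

density ≈ 4.7 harvest mice per acre

N̂ = 40·98/14 = 3920/14 = 280
Density = N̂ / area = 280 / 59 ≈ 4.746 → 4.7 per acre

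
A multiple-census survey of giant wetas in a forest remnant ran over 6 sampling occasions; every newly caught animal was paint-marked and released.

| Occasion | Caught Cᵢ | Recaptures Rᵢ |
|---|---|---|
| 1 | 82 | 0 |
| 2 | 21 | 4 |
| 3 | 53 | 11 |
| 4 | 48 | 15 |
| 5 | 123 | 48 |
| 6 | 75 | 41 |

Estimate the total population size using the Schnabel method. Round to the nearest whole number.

Marked at large before each occasion: Mᵢ = Σⱼ<ᵢ (Cⱼ − Rⱼ) → M1=0, M2=82, M3=99, M4=141, M5=174, M6=249
Σ MᵢCᵢ = 0·82 + 82·21 + 99·53 + 141·48 + 174·123 + 249·75 = 0 + 1722 + 5247 + 6768 + 21402 + 18675 = 53814
Σ Rᵢ = 0 + 4 + 11 + 15 + 48 + 41 = 119
N̂ = 53814 / 119 ≈ 452.2 → 452

N ≈ 452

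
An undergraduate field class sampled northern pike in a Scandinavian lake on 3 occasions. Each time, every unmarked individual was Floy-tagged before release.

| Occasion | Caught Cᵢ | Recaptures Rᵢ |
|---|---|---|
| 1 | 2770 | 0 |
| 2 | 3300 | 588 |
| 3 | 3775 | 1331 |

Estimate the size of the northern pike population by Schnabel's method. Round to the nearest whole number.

N ≈ 15,547

Marked at large before each occasion: Mᵢ = Σⱼ<ᵢ (Cⱼ − Rⱼ) → M1=0, M2=2770, M3=5482
Σ MᵢCᵢ = 0·2770 + 2770·3300 + 5482·3775 = 0 + 9141000 + 20694550 = 29835550
Σ Rᵢ = 0 + 588 + 1331 = 1919
N̂ = 29835550 / 1919 ≈ 15547.4 → 15547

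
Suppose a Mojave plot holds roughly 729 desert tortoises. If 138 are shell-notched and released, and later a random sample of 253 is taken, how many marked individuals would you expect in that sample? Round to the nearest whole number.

The marked fraction of the population is 138/729, so in a sample of 253 expect C·(M/N) marked.
E[R] = 138 × 253 / 729 = 34914 / 729 ≈ 47.9 → 48

expected recaptures ≈ 48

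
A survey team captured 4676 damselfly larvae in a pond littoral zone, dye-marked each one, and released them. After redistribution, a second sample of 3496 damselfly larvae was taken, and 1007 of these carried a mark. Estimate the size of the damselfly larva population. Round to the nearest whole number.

N = (4676 × 3496) / 1007 = 16347296 / 1007 ≈ 16233.7 → 16234

N ≈ 16,234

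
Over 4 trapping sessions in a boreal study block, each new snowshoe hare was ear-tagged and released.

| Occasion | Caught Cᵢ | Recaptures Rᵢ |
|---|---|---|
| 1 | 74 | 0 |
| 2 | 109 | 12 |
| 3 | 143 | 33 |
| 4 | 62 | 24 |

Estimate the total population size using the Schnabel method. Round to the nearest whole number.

Marked at large before each occasion: Mᵢ = Σⱼ<ᵢ (Cⱼ − Rⱼ) → M1=0, M2=74, M3=171, M4=281
Σ MᵢCᵢ = 0·74 + 74·109 + 171·143 + 281·62 = 0 + 8066 + 24453 + 17422 = 49941
Σ Rᵢ = 0 + 12 + 33 + 24 = 69
N̂ = 49941 / 69 ≈ 723.8 → 724

N ≈ 724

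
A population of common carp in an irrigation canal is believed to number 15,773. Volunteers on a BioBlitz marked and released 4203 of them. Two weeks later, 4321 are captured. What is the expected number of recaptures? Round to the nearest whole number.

Expected recaptures E[R] = M·C / N.
E[R] = 4203 × 4321 / 15773 = 18161163 / 15773 ≈ 1151.4 → 1151

expected recaptures ≈ 1151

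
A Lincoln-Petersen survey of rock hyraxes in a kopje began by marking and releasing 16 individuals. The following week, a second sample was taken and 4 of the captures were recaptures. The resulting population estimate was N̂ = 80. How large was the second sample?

C = 20

From N = M·C/R: C = N·R / M = 80·4 / 16 = 320 / 16 = 20.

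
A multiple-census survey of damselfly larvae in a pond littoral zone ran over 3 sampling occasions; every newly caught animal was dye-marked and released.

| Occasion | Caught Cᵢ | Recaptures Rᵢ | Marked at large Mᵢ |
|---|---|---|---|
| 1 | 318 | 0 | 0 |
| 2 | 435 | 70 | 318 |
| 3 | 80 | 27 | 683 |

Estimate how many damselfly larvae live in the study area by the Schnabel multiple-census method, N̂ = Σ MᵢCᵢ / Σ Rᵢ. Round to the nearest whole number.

N ≈ 1989

Σ MᵢCᵢ = 0·318 + 318·435 + 683·80 = 0 + 138330 + 54640 = 192970
Σ Rᵢ = 0 + 70 + 27 = 97
N̂ = 192970 / 97 ≈ 1989.4 → 1989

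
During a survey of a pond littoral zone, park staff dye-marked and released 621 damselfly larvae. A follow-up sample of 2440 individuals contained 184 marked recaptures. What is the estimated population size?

The marked fraction in the recapture sample should equal the marked fraction in the population: 184/2440 = 621/N.
N = (621 × 2440) / 184 = 1515240 / 184 = 8235

N = 8235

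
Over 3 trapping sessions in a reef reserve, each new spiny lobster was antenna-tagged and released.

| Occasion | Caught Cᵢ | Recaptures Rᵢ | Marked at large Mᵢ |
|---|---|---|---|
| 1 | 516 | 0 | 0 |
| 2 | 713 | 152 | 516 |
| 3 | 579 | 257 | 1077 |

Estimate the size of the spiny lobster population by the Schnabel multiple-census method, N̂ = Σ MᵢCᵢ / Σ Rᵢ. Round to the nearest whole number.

N ≈ 2424

Σ MᵢCᵢ = 0·516 + 516·713 + 1077·579 = 0 + 367908 + 623583 = 991491
Σ Rᵢ = 0 + 152 + 257 = 409
N̂ = 991491 / 409 ≈ 2424.2 → 2424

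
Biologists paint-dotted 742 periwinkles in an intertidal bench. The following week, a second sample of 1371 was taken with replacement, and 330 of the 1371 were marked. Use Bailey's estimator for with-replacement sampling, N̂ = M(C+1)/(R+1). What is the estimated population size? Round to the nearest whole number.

N ≈ 3076

N̂ = 742·(1371+1)/(330+1) = 742·1372/331 = 1018024/331 ≈ 3075.6 → 3076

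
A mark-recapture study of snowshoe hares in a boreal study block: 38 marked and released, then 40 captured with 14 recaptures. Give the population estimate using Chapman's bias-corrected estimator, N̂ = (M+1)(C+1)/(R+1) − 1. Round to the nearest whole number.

N̂ = (38+1)(40+1)/(14+1) − 1 = 39·41/15 − 1
= 1599/15 − 1 ≈ 106.6 − 1 ≈ 105.6 → 106

N ≈ 106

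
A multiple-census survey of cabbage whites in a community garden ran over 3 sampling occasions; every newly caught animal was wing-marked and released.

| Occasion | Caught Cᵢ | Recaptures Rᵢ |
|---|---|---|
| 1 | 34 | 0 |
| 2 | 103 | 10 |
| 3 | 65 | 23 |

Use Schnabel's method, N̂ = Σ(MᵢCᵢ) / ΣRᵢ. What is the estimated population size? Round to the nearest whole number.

N ≈ 356

Marked at large before each occasion: Mᵢ = Σⱼ<ᵢ (Cⱼ − Rⱼ) → M1=0, M2=34, M3=127
Σ MᵢCᵢ = 0·34 + 34·103 + 127·65 = 0 + 3502 + 8255 = 11757
Σ Rᵢ = 0 + 10 + 23 = 33
N̂ = 11757 / 33 ≈ 356.3 → 356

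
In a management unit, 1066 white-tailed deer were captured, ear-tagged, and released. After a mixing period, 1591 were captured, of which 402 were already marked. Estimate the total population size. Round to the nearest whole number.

N = (1066 × 1591) / 402 = 1696006 / 402 ≈ 4218.9 → 4219

N ≈ 4219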